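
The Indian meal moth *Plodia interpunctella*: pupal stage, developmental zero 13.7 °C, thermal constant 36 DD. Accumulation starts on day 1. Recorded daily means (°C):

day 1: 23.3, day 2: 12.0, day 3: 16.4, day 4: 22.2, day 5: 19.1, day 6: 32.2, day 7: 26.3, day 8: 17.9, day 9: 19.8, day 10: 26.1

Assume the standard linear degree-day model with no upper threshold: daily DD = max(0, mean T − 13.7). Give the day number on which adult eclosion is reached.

Daily DD above 13.7 °C: 9.6, 0.0, 2.7, 8.5, 5.4, 18.5, 12.6, 4.2, 6.1, 12.4.
Cumulative: 9.6, 9.6, 12.3, 20.8, 26.2, 44.7, 57.3, 61.5, 67.6, 80.0.
The total first reaches 36 DD on day 6.

day 6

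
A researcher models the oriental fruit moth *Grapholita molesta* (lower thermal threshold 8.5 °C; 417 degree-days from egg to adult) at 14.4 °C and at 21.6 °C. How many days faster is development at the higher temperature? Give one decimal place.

38.8 days

At 14.4 °C: 417 / (14.4 − 8.5) = 417 / 5.9 = 70.678 d.
At 21.6 °C: 417 / (21.6 − 8.5) = 417 / 13.1 = 31.832 d.
Difference = |70.678 − 31.832| = 38.846 ≈ 38.8 days.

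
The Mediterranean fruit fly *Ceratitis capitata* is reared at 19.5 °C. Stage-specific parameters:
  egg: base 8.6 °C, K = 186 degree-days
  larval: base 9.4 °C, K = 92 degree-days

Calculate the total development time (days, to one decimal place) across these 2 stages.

egg: 186 / (19.5 − 8.6) = 186 / 10.9 = 17.064 d.
larval: 92 / (19.5 − 9.4) = 92 / 10.1 = 9.109 d.
Sum = 26.173 ≈ 26.2 days.

26.2 days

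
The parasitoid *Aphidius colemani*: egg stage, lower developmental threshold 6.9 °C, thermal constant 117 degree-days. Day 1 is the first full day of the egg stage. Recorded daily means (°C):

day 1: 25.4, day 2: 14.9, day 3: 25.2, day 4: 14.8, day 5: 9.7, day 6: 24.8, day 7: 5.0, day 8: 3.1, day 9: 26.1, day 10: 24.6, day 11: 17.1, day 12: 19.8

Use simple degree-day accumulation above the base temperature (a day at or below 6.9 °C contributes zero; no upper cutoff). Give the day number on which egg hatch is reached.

day 11

Daily DD above 6.9 °C: 18.5, 8.0, 18.3, 7.9, 2.8, 17.9, 0.0, 0.0, 19.2, 17.7, 10.2, 12.9.
Cumulative: 18.5, 26.5, 44.8, 52.7, 55.5, 73.4, 73.4, 73.4, 92.6, 110.3, 120.5, 133.4.
The total first reaches 117 DD on day 11.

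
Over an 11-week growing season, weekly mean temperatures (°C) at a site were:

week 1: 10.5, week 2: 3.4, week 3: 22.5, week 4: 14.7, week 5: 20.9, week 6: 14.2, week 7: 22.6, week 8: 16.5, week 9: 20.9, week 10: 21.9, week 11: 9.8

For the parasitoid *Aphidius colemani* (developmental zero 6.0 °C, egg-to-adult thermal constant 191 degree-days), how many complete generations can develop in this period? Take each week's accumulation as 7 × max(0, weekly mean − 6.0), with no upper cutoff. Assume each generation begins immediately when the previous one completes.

4 generations

Weekly DD (7 × max(0, T̄ − 6.0)): 31.5, 0.0, 115.5, 60.9, 104.3, 57.4, 116.2, 73.5, 104.3, 111.3, 26.6.
Season total = 801.5 DD.
Complete generations = ⌊801.5 / 191⌋ = 4.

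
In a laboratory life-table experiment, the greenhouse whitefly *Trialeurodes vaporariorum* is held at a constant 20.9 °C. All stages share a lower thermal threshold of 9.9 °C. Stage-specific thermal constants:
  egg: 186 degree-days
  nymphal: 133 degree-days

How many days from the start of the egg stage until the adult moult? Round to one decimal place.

Daily accumulation at 20.9 °C = 20.9 − 9.9 = 11.0 DD/day.
Total K = 186 + 133 = 319 DD.
Total duration = 319 / 11.0 = 29.000 ≈ 29.0 days.

29.0 days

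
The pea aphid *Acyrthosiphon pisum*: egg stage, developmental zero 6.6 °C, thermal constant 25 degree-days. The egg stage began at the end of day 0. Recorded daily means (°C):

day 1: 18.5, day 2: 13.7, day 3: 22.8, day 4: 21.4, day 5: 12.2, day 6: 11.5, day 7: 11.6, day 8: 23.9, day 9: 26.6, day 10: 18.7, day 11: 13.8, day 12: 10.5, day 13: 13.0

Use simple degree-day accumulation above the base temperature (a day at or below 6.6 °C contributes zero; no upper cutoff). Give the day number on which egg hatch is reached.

day 3

Daily DD above 6.6 °C: 11.9, 7.1, 16.2, 14.8, 5.6, 4.9, 5.0, 17.3, 20.0, 12.1, 7.2, 3.9, 6.4.
Cumulative: 11.9, 19.0, 35.2, 50.0, 55.6, 60.5, 65.5, 82.8, 102.8, 114.9, 122.1, 126.0, 132.4.
The total first reaches 25 DD on day 3.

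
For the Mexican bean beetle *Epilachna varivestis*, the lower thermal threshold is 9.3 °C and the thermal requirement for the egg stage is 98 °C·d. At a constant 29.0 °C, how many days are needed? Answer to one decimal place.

Daily accumulation = 29.0 − 9.3 = 19.7 DD/day.
Duration = 98 / 19.7 = 4.975 ≈ 5.0 days.

5.0 days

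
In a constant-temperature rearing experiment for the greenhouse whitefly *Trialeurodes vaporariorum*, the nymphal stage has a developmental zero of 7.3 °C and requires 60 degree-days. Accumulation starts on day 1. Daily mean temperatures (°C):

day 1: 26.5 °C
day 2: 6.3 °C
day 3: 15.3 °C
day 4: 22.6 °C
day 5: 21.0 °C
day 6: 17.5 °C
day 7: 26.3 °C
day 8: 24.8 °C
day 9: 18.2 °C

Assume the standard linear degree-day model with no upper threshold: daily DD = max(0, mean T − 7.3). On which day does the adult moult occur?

day 6

Daily DD above 7.3 °C: 19.2, 0.0, 8.0, 15.3, 13.7, 10.2, 19.0, 17.5, 10.9.
Cumulative: 19.2, 19.2, 27.2, 42.5, 56.2, 66.4, 85.4, 102.9, 113.8.
The total first reaches 60 DD on day 6.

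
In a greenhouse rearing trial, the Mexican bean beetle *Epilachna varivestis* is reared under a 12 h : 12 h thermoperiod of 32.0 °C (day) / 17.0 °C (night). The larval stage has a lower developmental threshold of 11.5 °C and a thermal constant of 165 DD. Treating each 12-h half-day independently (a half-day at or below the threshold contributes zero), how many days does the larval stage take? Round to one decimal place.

Day half: max(0, 32.0 − 11.5) × 0.5 = 20.5 × 0.5 = 10.25 DD.
Night half: max(0, 17.0 − 11.5) × 0.5 = 5.5 × 0.5 = 2.75 DD.
Per 24 h: 13.00 DD/day.
Duration = 165 / 13.00 = 12.692 ≈ 12.7 days.

12.7 days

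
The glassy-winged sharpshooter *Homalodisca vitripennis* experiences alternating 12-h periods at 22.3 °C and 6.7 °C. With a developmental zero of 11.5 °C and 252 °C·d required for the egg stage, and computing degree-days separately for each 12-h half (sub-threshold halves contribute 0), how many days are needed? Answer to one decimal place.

Day half: max(0, 22.3 − 11.5) × 0.5 = 10.8 × 0.5 = 5.40 DD.
Night half: max(0, 6.7 − 11.5) × 0.5 = 0.0 × 0.5 = 0.00 DD.
Per 24 h: 5.40 DD/day.
Duration = 252 / 5.40 = 46.667 ≈ 46.7 days.

46.7 days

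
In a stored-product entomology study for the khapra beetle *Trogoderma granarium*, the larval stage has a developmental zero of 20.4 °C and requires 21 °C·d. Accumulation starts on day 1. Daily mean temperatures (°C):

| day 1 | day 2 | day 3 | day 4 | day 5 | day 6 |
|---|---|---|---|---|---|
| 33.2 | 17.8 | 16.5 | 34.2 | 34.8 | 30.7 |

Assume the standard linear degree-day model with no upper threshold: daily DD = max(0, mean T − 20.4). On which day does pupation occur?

Daily DD above 20.4 °C: 12.8, 0.0, 0.0, 13.8, 14.4, 10.3.
Cumulative: 12.8, 12.8, 12.8, 26.6, 41.0, 51.3.
The total first reaches 21 DD on day 4.

day 4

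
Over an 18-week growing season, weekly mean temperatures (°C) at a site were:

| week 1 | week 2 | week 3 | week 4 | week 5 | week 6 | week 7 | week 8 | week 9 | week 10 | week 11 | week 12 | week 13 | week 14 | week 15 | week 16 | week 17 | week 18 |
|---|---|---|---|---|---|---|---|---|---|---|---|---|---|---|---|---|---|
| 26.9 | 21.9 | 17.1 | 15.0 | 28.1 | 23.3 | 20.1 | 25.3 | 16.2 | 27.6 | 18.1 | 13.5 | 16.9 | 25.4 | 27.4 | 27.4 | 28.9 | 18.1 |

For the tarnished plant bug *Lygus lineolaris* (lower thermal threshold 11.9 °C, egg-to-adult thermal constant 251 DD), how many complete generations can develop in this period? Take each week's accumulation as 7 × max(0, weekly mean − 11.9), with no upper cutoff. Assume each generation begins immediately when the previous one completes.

Weekly DD (7 × max(0, T̄ − 11.9)): 105.0, 70.0, 36.4, 21.7, 113.4, 79.8, 57.4, 93.8, 30.1, 109.9, 43.4, 11.2, 35.0, 94.5, 108.5, 108.5, 119.0, 43.4.
Season total = 1281.0 DD.
Complete generations = ⌊1281.0 / 251⌋ = 5.

5 generations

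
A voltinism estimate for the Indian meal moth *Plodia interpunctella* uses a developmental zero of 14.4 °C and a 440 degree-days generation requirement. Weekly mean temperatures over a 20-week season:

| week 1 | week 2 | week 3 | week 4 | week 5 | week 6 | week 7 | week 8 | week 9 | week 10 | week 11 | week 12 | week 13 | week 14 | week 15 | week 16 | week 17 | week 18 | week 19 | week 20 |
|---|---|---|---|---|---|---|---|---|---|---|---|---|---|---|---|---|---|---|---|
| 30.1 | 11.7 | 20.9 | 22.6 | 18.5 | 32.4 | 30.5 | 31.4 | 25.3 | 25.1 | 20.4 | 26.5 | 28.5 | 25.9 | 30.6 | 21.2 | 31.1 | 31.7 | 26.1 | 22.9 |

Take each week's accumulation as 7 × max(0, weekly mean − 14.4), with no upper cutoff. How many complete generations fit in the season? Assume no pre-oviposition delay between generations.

Weekly DD (7 × max(0, T̄ − 14.4)): 109.9, 0.0, 45.5, 57.4, 28.7, 126.0, 112.7, 119.0, 76.3, 74.9, 42.0, 84.7, 98.7, 80.5, 113.4, 47.6, 116.9, 121.1, 81.9, 59.5.
Season total = 1596.7 DD.
Complete generations = ⌊1596.7 / 440⌋ = 3.

3 generations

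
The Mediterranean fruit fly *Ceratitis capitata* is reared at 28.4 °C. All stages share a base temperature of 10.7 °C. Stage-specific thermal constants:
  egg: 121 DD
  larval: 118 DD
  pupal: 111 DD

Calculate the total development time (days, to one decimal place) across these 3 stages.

Daily accumulation at 28.4 °C = 28.4 − 10.7 = 17.7 DD/day.
Total K = 121 + 118 + 111 = 350 DD.
Total duration = 350 / 17.7 = 19.774 ≈ 19.8 days.

19.8 days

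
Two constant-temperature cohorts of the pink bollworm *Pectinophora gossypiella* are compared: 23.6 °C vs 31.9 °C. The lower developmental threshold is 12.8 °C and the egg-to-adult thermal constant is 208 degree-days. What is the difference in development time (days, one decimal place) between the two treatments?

At 23.6 °C: 208 / (23.6 − 12.8) = 208 / 10.8 = 19.259 d.
At 31.9 °C: 208 / (31.9 − 12.8) = 208 / 19.1 = 10.890 d.
Difference = |19.259 − 10.890| = 8.369 ≈ 8.4 days.

8.4 days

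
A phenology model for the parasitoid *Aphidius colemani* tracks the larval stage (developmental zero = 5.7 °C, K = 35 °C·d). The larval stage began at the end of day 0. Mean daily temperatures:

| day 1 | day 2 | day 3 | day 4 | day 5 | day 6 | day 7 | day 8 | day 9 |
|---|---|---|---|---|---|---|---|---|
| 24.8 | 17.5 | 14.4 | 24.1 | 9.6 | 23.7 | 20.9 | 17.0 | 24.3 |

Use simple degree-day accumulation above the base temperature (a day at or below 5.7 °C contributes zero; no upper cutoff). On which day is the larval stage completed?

Daily DD above 5.7 °C: 19.1, 11.8, 8.7, 18.4, 3.9, 18.0, 15.2, 11.3, 18.6.
Cumulative: 19.1, 30.9, 39.6, 58.0, 61.9, 79.9, 95.1, 106.4, 125.0.
The total first reaches 35 DD on day 3.

day 3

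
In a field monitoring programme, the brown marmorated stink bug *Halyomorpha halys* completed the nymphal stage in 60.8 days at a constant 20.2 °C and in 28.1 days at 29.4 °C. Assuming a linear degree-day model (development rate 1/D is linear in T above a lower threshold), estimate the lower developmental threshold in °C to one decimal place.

Linear rate model ⇒ the product D·(T − T_b) is constant across temperatures.
60.8·(20.2 − T_b) = 28.1·(29.4 − T_b)
T_b = (60.8·20.2 − 28.1·29.4) / (60.8 − 28.1) = 402.02 / 32.7 = 12.294 °C ≈ 12.3 °C.

12.3 °C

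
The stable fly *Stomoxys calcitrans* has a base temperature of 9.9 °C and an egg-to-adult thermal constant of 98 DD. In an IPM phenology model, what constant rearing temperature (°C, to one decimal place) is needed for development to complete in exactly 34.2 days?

Required daily accumulation = 98 / 34.2 = 2.865 DD/day.
T = T_base + 2.865 = 9.9 + 2.865 = 12.765 ≈ 12.8 °C.

12.8 °C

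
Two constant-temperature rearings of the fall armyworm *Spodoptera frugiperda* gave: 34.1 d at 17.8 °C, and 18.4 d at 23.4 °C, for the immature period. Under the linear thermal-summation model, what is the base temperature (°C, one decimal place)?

Under the model K = D·(T − T_b), so D₁·(T₁ − T_b) = D₂·(T₂ − T_b).
34.1·(17.8 − T_b) = 18.4·(23.4 − T_b)
T_b = (34.1·17.8 − 18.4·23.4) / (34.1 − 18.4) = 176.42 / 15.7 = 11.237 °C ≈ 11.2 °C.

11.2 °C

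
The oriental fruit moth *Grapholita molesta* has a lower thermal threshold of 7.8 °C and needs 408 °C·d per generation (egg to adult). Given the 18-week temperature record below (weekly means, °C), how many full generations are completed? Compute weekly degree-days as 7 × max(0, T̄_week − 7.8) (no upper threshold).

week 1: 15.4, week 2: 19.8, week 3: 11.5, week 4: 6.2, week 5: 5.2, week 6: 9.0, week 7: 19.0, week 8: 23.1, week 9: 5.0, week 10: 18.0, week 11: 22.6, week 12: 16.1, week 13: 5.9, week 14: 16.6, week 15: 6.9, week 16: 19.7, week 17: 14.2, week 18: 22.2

Weekly DD (7 × max(0, T̄ − 7.8)): 53.2, 84.0, 25.9, 0.0, 0.0, 8.4, 78.4, 107.1, 0.0, 71.4, 103.6, 58.1, 0.0, 61.6, 0.0, 83.3, 44.8, 100.8.
Season total = 880.6 DD.
Complete generations = ⌊880.6 / 408⌋ = 2.

2 generations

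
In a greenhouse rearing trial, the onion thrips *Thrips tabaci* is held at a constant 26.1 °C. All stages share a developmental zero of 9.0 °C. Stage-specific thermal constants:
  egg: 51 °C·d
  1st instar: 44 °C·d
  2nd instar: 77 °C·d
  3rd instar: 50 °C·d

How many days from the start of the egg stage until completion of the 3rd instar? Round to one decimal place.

13.0 days

Daily accumulation at 26.1 °C = 26.1 − 9.0 = 17.1 DD/day.
Total K = 51 + 44 + 77 + 50 = 222 DD.
Total duration = 222 / 17.1 = 12.982 ≈ 13.0 days.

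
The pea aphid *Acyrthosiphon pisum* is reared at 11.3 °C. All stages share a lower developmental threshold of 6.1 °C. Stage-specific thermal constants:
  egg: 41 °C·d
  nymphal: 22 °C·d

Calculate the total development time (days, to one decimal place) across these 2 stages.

12.1 days

Daily accumulation at 11.3 °C = 11.3 − 6.1 = 5.2 DD/day.
Total K = 41 + 22 = 63 DD.
Total duration = 63 / 5.2 = 12.115 ≈ 12.1 days.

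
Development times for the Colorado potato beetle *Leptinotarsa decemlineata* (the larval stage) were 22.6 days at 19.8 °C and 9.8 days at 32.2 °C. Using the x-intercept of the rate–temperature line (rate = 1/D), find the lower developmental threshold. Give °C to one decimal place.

10.3 °C

Equal thermal constants: D₁(T₁ − T_b) = D₂(T₂ − T_b).
22.6·(19.8 − T_b) = 9.8·(32.2 − T_b)
T_b = (22.6·19.8 − 9.8·32.2) / (22.6 − 9.8) = 131.92 / 12.8 = 10.306 °C ≈ 10.3 °C.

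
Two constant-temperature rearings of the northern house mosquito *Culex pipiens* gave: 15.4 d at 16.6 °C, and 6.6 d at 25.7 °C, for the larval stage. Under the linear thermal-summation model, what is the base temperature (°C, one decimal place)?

9.8 °C

Under the model K = D·(T − T_b), so D₁·(T₁ − T_b) = D₂·(T₂ − T_b).
15.4·(16.6 − T_b) = 6.6·(25.7 − T_b)
T_b = (15.4·16.6 − 6.6·25.7) / (15.4 − 6.6) = 86.02 / 8.8 = 9.775 °C ≈ 9.8 °C.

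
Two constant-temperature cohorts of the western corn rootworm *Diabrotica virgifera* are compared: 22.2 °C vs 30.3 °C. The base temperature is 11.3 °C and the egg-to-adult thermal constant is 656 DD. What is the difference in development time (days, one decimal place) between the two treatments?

25.7 days

At 22.2 °C: 656 / (22.2 − 11.3) = 656 / 10.9 = 60.183 d.
At 30.3 °C: 656 / (30.3 − 11.3) = 656 / 19.0 = 34.526 d.
Difference = |60.183 − 34.526| = 25.657 ≈ 25.7 days.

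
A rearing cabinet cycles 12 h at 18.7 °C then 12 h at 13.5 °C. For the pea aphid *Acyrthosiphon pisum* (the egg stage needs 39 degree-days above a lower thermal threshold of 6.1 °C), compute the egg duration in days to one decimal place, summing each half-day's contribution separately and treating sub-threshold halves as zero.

3.9 days

Day half: max(0, 18.7 − 6.1) × 0.5 = 12.6 × 0.5 = 6.30 DD.
Night half: max(0, 13.5 − 6.1) × 0.5 = 7.4 × 0.5 = 3.70 DD.
Per 24 h: 10.00 DD/day.
Duration = 39 / 10.00 = 3.900 ≈ 3.9 days.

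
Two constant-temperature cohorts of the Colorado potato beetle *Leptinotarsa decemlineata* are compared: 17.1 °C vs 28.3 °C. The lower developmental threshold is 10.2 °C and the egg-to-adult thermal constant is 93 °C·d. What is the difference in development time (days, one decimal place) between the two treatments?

8.3 days

At 17.1 °C: 93 / (17.1 − 10.2) = 93 / 6.9 = 13.478 d.
At 28.3 °C: 93 / (28.3 − 10.2) = 93 / 18.1 = 5.138 d.
Difference = |13.478 − 5.138| = 8.340 ≈ 8.3 days.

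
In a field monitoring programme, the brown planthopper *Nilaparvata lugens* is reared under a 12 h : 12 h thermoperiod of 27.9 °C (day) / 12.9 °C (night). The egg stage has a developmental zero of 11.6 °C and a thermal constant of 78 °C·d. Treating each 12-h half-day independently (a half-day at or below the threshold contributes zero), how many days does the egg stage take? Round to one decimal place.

8.9 days

Day half: max(0, 27.9 − 11.6) × 0.5 = 16.3 × 0.5 = 8.15 DD.
Night half: max(0, 12.9 − 11.6) × 0.5 = 1.3 × 0.5 = 0.65 DD.
Per 24 h: 8.80 DD/day.
Duration = 78 / 8.80 = 8.864 ≈ 8.9 days.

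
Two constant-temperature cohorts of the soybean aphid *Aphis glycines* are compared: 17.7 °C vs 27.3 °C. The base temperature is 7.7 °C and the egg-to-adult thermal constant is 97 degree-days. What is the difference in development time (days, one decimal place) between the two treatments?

At 17.7 °C: 97 / (17.7 − 7.7) = 97 / 10.0 = 9.700 d.
At 27.3 °C: 97 / (27.3 − 7.7) = 97 / 19.6 = 4.949 d.
Difference = |9.700 − 4.949| = 4.751 ≈ 4.8 days.

4.8 days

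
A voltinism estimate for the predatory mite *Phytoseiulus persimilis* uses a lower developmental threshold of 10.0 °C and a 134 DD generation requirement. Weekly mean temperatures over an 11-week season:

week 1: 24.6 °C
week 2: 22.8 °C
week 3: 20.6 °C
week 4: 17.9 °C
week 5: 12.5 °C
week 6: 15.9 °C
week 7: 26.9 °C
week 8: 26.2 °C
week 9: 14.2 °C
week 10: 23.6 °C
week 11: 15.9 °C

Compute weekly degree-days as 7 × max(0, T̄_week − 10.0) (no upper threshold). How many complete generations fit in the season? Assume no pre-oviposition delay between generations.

Weekly DD (7 × max(0, T̄ − 10.0)): 102.2, 89.6, 74.2, 55.3, 17.5, 41.3, 118.3, 113.4, 29.4, 95.2, 41.3.
Season total = 777.7 DD.
Complete generations = ⌊777.7 / 134⌋ = 5.

5 generations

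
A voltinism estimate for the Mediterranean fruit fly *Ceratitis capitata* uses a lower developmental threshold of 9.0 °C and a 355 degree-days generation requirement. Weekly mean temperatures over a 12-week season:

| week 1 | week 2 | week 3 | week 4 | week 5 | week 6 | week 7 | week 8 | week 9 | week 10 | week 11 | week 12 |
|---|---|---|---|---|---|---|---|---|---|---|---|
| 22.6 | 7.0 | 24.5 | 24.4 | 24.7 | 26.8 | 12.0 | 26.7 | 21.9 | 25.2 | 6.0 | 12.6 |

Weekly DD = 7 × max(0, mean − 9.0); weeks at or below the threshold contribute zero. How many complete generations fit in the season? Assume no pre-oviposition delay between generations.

2 generations

Weekly DD (7 × max(0, T̄ − 9.0)): 95.2, 0.0, 108.5, 107.8, 109.9, 124.6, 21.0, 123.9, 90.3, 113.4, 0.0, 25.2.
Season total = 919.8 DD.
Complete generations = ⌊919.8 / 355⌋ = 2.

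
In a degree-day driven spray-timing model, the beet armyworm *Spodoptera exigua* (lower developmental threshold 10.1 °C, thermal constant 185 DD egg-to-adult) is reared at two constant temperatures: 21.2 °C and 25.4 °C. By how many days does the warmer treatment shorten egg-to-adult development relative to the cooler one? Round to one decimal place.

At 21.2 °C: 185 / (21.2 − 10.1) = 185 / 11.1 = 16.667 d.
At 25.4 °C: 185 / (25.4 − 10.1) = 185 / 15.3 = 12.092 d.
Difference = |16.667 − 12.092| = 4.575 ≈ 4.6 days.

4.6 days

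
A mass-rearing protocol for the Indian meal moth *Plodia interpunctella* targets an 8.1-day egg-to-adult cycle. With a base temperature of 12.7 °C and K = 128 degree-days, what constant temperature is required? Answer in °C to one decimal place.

28.5 °C

Required daily accumulation = 128 / 8.1 = 15.802 DD/day.
T = T_base + 15.802 = 12.7 + 15.802 = 28.502 ≈ 28.5 °C.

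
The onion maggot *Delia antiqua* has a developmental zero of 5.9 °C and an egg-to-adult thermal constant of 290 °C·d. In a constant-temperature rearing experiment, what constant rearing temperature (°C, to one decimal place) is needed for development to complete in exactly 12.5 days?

Required daily accumulation = 290 / 12.5 = 23.200 DD/day.
T = T_base + 23.200 = 5.9 + 23.200 = 29.100 ≈ 29.1 °C.

29.1 °C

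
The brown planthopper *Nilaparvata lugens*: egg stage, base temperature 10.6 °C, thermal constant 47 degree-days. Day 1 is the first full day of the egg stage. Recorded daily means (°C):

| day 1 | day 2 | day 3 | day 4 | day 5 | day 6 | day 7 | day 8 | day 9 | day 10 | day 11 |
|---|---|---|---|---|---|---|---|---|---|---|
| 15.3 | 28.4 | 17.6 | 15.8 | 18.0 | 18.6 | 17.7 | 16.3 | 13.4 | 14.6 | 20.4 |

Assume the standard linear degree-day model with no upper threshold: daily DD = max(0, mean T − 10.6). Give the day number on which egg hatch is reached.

day 6

Daily DD above 10.6 °C: 4.7, 17.8, 7.0, 5.2, 7.4, 8.0, 7.1, 5.7, 2.8, 4.0, 9.8.
Cumulative: 4.7, 22.5, 29.5, 34.7, 42.1, 50.1, 57.2, 62.9, 65.7, 69.7, 79.5.
The total first reaches 47 DD on day 6.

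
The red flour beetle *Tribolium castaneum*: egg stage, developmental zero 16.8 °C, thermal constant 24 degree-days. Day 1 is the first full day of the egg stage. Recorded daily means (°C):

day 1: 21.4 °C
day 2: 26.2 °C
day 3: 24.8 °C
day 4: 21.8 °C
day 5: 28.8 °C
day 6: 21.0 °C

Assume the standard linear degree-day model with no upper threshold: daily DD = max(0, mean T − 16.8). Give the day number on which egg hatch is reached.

Daily DD above 16.8 °C: 4.6, 9.4, 8.0, 5.0, 12.0, 4.2.
Cumulative: 4.6, 14.0, 22.0, 27.0, 39.0, 43.2.
The total first reaches 24 DD on day 4.

day 4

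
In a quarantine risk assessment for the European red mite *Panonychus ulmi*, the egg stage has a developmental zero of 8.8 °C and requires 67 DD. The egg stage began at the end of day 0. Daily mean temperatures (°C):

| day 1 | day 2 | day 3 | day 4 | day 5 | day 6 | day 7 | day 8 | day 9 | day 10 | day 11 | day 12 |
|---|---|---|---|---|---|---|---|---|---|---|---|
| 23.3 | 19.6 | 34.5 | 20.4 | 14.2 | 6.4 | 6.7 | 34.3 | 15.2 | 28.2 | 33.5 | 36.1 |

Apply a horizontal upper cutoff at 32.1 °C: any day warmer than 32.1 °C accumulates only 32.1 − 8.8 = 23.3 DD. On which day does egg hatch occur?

day 8

Daily DD above 8.8 °C (capped at 23.3): 14.5, 10.8, 23.3, 11.6, 5.4, 0.0, 0.0, 23.3, 6.4, 19.4, 23.3, 23.3.
Cumulative: 14.5, 25.3, 48.6, 60.2, 65.6, 65.6, 65.6, 88.9, 95.3, 114.7, 138.0, 161.3.
The total first reaches 67 DD on day 8.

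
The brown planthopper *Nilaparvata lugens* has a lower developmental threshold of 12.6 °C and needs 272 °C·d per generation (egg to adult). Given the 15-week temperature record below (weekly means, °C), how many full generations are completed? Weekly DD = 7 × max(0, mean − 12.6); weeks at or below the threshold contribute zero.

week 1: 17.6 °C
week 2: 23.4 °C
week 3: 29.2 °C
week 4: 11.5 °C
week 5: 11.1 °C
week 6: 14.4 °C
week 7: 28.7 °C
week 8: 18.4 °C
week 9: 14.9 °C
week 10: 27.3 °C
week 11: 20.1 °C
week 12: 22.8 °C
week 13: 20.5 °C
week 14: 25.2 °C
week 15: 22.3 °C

Weekly DD (7 × max(0, T̄ − 12.6)): 35.0, 75.6, 116.2, 0.0, 0.0, 12.6, 112.7, 40.6, 16.1, 102.9, 52.5, 71.4, 55.3, 88.2, 67.9.
Season total = 847.0 DD.
Complete generations = ⌊847.0 / 272⌋ = 3.

3 generations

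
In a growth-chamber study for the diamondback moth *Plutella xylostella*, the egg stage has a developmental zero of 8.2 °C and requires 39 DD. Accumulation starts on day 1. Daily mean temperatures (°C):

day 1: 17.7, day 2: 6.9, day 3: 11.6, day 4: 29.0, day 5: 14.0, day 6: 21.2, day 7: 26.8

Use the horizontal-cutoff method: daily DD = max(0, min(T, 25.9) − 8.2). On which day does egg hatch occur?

Daily DD above 8.2 °C (capped at 17.7): 9.5, 0.0, 3.4, 17.7, 5.8, 13.0, 17.7.
Cumulative: 9.5, 9.5, 12.9, 30.6, 36.4, 49.4, 67.1.
The total first reaches 39 DD on day 6.

day 6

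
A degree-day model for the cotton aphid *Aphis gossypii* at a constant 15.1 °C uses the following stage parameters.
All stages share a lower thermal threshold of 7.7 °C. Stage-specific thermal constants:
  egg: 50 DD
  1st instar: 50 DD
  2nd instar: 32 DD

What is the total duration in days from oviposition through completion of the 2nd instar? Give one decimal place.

Daily accumulation at 15.1 °C = 15.1 − 7.7 = 7.4 DD/day.
Total K = 50 + 50 + 32 = 132 DD.
Total duration = 132 / 7.4 = 17.838 ≈ 17.8 days.

17.8 days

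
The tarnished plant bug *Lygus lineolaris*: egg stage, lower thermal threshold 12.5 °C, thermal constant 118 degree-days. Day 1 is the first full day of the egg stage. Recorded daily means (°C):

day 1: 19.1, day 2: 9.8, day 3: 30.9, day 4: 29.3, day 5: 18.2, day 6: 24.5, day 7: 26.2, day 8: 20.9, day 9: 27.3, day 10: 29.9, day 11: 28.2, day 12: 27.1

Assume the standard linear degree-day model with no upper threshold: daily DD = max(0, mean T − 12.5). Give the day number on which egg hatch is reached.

day 11

Daily DD above 12.5 °C: 6.6, 0.0, 18.4, 16.8, 5.7, 12.0, 13.7, 8.4, 14.8, 17.4, 15.7, 14.6.
Cumulative: 6.6, 6.6, 25.0, 41.8, 47.5, 59.5, 73.2, 81.6, 96.4, 113.8, 129.5, 144.1.
The total first reaches 118 DD on day 11.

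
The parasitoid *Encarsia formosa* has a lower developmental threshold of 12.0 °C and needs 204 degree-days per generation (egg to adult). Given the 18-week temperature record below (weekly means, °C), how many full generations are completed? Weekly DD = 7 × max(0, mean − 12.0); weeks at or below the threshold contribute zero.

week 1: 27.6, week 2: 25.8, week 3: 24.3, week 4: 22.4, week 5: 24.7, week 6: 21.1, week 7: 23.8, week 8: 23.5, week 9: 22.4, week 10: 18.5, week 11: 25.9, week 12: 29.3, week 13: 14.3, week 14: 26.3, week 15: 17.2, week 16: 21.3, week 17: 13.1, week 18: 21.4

Weekly DD (7 × max(0, T̄ − 12.0)): 109.2, 96.6, 86.1, 72.8, 88.9, 63.7, 82.6, 80.5, 72.8, 45.5, 97.3, 121.1, 16.1, 100.1, 36.4, 65.1, 7.7, 65.8.
Season total = 1308.3 DD.
Complete generations = ⌊1308.3 / 204⌋ = 6.

6 generations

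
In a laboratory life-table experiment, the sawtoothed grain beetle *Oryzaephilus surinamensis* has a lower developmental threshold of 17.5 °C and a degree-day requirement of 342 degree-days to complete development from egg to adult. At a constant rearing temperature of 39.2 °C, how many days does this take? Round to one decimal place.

Daily accumulation = 39.2 − 17.5 = 21.7 DD/day.
Duration = 342 / 21.7 = 15.760 ≈ 15.8 days.

15.8 days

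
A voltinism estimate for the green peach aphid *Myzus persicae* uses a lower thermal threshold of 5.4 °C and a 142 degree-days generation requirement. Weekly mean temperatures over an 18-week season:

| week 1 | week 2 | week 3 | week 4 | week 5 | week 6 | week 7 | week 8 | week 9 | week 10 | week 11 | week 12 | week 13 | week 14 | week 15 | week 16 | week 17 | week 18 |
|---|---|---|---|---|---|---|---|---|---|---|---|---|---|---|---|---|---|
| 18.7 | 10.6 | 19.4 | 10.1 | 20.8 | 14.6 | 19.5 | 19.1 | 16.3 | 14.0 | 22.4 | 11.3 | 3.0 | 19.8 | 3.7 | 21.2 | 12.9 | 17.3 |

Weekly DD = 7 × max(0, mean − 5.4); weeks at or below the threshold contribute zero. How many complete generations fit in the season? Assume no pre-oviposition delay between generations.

Weekly DD (7 × max(0, T̄ − 5.4)): 93.1, 36.4, 98.0, 32.9, 107.8, 64.4, 98.7, 95.9, 76.3, 60.2, 119.0, 41.3, 0.0, 100.8, 0.0, 110.6, 52.5, 83.3.
Season total = 1271.2 DD.
Complete generations = ⌊1271.2 / 142⌋ = 8.

8 generations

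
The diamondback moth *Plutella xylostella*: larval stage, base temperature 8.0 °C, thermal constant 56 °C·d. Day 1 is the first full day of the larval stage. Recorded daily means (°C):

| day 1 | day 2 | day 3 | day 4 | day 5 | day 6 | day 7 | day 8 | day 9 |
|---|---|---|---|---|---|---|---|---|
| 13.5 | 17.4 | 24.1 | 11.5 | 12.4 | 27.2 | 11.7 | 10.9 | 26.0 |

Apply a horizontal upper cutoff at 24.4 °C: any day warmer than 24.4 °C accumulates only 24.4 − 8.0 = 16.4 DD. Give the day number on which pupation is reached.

day 7

Daily DD above 8.0 °C (capped at 16.4): 5.5, 9.4, 16.1, 3.5, 4.4, 16.4, 3.7, 2.9, 16.4.
Cumulative: 5.5, 14.9, 31.0, 34.5, 38.9, 55.3, 59.0, 61.9, 78.3.
The total first reaches 56 DD on day 7.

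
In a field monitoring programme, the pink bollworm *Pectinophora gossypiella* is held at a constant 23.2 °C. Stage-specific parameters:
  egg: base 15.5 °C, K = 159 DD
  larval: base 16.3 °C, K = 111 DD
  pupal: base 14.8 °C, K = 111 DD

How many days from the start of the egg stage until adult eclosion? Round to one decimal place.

egg: 159 / (23.2 − 15.5) = 159 / 7.7 = 20.649 d.
larval: 111 / (23.2 − 16.3) = 111 / 6.9 = 16.087 d.
pupal: 111 / (23.2 − 14.8) = 111 / 8.4 = 13.214 d.
Sum = 49.951 ≈ 50.0 days.

50.0 days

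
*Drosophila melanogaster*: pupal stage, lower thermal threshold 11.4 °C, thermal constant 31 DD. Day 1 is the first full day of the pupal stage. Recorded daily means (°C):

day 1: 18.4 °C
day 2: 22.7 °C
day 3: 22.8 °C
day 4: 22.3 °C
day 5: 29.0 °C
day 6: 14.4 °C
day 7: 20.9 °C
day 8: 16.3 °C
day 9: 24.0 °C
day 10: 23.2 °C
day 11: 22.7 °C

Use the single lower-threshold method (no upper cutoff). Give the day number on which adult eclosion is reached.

day 4

Daily DD above 11.4 °C: 7.0, 11.3, 11.4, 10.9, 17.6, 3.0, 9.5, 4.9, 12.6, 11.8, 11.3.
Cumulative: 7.0, 18.3, 29.7, 40.6, 58.2, 61.2, 70.7, 75.6, 88.2, 100.0, 111.3.
The total first reaches 31 DD on day 4.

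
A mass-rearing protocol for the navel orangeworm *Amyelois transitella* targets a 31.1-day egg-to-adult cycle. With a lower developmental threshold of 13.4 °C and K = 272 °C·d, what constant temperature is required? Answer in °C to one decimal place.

Required daily accumulation = 272 / 31.1 = 8.746 DD/day.
T = T_base + 8.746 = 13.4 + 8.746 = 22.146 ≈ 22.1 °C.

22.1 °C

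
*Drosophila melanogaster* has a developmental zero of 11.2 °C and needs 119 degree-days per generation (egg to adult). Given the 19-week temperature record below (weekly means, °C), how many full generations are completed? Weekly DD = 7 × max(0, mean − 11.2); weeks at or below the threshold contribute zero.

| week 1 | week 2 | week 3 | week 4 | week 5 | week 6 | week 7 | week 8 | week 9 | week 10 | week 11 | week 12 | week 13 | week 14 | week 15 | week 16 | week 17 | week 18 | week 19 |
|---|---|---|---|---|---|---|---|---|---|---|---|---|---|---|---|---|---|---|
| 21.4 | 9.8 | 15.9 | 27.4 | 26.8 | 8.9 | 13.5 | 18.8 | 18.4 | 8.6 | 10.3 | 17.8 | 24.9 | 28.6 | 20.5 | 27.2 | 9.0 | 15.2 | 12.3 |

Weekly DD (7 × max(0, T̄ − 11.2)): 71.4, 0.0, 32.9, 113.4, 109.2, 0.0, 16.1, 53.2, 50.4, 0.0, 0.0, 46.2, 95.9, 121.8, 65.1, 112.0, 0.0, 28.0, 7.7.
Season total = 923.3 DD.
Complete generations = ⌊923.3 / 119⌋ = 7.

7 generations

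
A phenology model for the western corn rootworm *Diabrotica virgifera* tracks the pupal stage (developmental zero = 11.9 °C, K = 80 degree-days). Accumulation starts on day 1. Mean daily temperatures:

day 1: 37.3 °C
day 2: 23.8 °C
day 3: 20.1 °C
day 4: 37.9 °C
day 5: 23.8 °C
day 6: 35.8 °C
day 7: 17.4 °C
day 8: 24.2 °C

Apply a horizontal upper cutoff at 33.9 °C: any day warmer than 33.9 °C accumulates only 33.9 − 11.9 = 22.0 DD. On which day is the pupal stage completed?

Daily DD above 11.9 °C (capped at 22.0): 22.0, 11.9, 8.2, 22.0, 11.9, 22.0, 5.5, 12.3.
Cumulative: 22.0, 33.9, 42.1, 64.1, 76.0, 98.0, 103.5, 115.8.
The total first reaches 80 DD on day 6.

day 6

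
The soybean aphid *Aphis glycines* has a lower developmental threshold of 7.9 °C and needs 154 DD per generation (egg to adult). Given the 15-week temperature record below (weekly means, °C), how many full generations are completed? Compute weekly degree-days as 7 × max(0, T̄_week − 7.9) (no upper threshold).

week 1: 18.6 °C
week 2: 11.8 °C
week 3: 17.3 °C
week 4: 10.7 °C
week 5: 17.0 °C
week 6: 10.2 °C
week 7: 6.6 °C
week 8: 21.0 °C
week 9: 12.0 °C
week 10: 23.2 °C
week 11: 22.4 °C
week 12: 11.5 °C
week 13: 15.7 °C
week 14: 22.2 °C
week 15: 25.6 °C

5 generations

Weekly DD (7 × max(0, T̄ − 7.9)): 74.9, 27.3, 65.8, 19.6, 63.7, 16.1, 0.0, 91.7, 28.7, 107.1, 101.5, 25.2, 54.6, 100.1, 123.9.
Season total = 900.2 DD.
Complete generations = ⌊900.2 / 154⌋ = 5.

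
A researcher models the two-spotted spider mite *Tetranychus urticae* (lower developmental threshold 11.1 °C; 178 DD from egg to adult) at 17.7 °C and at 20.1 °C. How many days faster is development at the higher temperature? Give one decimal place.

At 17.7 °C: 178 / (17.7 − 11.1) = 178 / 6.6 = 26.970 d.
At 20.1 °C: 178 / (20.1 − 11.1) = 178 / 9.0 = 19.778 d.
Difference = |26.970 − 19.778| = 7.192 ≈ 7.2 days.

7.2 days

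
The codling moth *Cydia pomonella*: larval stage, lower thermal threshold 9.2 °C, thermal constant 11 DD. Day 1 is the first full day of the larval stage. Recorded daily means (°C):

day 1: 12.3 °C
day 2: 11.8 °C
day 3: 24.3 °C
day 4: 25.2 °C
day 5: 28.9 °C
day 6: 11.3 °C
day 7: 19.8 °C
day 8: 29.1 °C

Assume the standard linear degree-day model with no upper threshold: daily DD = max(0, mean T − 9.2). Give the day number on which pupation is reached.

day 3

Daily DD above 9.2 °C: 3.1, 2.6, 15.1, 16.0, 19.7, 2.1, 10.6, 19.9.
Cumulative: 3.1, 5.7, 20.8, 36.8, 56.5, 58.6, 69.2, 89.1.
The total first reaches 11 DD on day 3.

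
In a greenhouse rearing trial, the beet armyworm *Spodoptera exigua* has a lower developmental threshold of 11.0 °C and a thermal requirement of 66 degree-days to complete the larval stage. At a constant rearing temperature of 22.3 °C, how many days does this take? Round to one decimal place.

5.8 days

Daily accumulation = 22.3 − 11.0 = 11.3 DD/day.
Duration = 66 / 11.3 = 5.841 ≈ 5.8 days.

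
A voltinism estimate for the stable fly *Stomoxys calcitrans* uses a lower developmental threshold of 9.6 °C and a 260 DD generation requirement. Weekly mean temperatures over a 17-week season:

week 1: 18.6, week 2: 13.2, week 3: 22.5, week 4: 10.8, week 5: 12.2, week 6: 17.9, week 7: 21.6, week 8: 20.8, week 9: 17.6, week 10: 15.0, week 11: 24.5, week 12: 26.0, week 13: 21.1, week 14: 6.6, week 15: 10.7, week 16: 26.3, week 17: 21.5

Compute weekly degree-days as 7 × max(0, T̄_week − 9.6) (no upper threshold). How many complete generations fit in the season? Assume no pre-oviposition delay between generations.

3 generations

Weekly DD (7 × max(0, T̄ − 9.6)): 63.0, 25.2, 90.3, 8.4, 18.2, 58.1, 84.0, 78.4, 56.0, 37.8, 104.3, 114.8, 80.5, 0.0, 7.7, 116.9, 83.3.
Season total = 1026.9 DD.
Complete generations = ⌊1026.9 / 260⌋ = 3.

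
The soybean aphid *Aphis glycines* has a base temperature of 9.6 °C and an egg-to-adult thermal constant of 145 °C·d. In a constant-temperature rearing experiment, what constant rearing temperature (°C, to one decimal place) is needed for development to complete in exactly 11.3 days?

22.4 °C

Required daily accumulation = 145 / 11.3 = 12.832 DD/day.
T = T_base + 12.832 = 9.6 + 12.832 = 22.432 ≈ 22.4 °C.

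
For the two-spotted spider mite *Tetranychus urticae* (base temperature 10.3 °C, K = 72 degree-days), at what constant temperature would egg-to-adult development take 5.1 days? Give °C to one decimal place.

Required daily accumulation = 72 / 5.1 = 14.118 DD/day.
T = T_base + 14.118 = 10.3 + 14.118 = 24.418 ≈ 24.4 °C.

24.4 °C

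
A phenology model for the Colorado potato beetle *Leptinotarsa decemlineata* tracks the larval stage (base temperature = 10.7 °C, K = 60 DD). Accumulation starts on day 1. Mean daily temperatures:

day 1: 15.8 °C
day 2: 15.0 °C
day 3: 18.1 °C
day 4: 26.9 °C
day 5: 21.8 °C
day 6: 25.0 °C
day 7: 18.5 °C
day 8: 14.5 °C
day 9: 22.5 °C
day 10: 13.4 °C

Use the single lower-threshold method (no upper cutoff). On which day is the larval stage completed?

Daily DD above 10.7 °C: 5.1, 4.3, 7.4, 16.2, 11.1, 14.3, 7.8, 3.8, 11.8, 2.7.
Cumulative: 5.1, 9.4, 16.8, 33.0, 44.1, 58.4, 66.2, 70.0, 81.8, 84.5.
The total first reaches 60 DD on day 7.

day 7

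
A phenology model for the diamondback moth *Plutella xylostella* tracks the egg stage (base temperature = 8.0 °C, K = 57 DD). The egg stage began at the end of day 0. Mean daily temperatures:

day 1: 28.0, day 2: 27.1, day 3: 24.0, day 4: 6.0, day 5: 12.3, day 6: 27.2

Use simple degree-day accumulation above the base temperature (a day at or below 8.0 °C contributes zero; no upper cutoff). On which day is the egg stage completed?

Daily DD above 8.0 °C: 20.0, 19.1, 16.0, 0.0, 4.3, 19.2.
Cumulative: 20.0, 39.1, 55.1, 55.1, 59.4, 78.6.
The total first reaches 57 DD on day 5.

day 5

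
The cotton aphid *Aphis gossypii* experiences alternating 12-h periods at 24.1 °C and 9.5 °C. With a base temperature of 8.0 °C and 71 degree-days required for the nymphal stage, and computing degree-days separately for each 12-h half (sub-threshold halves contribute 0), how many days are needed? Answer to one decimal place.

Day half: max(0, 24.1 − 8.0) × 0.5 = 16.1 × 0.5 = 8.05 DD.
Night half: max(0, 9.5 − 8.0) × 0.5 = 1.5 × 0.5 = 0.75 DD.
Per 24 h: 8.80 DD/day.
Duration = 71 / 8.80 = 8.068 ≈ 8.1 days.

8.1 days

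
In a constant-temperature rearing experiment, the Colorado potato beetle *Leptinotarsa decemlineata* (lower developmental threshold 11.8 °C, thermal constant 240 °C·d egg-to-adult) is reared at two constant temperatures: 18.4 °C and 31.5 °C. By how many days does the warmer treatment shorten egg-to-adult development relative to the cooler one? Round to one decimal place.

24.2 days

At 18.4 °C: 240 / (18.4 − 11.8) = 240 / 6.6 = 36.364 d.
At 31.5 °C: 240 / (31.5 − 11.8) = 240 / 19.7 = 12.183 d.
Difference = |36.364 − 12.183| = 24.181 ≈ 24.2 days.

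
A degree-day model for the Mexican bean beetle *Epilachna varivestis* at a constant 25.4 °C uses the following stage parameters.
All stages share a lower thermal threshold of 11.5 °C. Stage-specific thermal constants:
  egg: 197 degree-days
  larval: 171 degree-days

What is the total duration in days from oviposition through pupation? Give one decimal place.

Daily accumulation at 25.4 °C = 25.4 − 11.5 = 13.9 DD/day.
Total K = 197 + 171 = 368 DD.
Total duration = 368 / 13.9 = 26.475 ≈ 26.5 days.

26.5 days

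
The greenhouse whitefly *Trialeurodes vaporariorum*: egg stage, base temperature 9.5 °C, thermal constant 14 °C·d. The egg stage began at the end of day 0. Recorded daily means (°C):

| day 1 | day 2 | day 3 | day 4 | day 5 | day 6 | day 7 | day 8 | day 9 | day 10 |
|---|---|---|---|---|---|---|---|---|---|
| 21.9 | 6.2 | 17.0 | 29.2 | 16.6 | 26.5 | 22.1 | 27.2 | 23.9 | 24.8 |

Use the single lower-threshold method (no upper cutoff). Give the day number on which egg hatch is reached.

Daily DD above 9.5 °C: 12.4, 0.0, 7.5, 19.7, 7.1, 17.0, 12.6, 17.7, 14.4, 15.3.
Cumulative: 12.4, 12.4, 19.9, 39.6, 46.7, 63.7, 76.3, 94.0, 108.4, 123.7.
The total first reaches 14 DD on day 3.

day 3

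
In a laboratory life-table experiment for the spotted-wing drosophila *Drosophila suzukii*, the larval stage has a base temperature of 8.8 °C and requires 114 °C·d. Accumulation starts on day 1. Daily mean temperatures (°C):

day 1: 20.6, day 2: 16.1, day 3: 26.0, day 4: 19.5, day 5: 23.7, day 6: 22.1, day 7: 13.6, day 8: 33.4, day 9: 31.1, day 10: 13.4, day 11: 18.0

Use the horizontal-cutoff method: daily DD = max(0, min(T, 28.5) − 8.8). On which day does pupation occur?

day 9

Daily DD above 8.8 °C (capped at 19.7): 11.8, 7.3, 17.2, 10.7, 14.9, 13.3, 4.8, 19.7, 19.7, 4.6, 9.2.
Cumulative: 11.8, 19.1, 36.3, 47.0, 61.9, 75.2, 80.0, 99.7, 119.4, 124.0, 133.2.
The total first reaches 114 DD on day 9.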